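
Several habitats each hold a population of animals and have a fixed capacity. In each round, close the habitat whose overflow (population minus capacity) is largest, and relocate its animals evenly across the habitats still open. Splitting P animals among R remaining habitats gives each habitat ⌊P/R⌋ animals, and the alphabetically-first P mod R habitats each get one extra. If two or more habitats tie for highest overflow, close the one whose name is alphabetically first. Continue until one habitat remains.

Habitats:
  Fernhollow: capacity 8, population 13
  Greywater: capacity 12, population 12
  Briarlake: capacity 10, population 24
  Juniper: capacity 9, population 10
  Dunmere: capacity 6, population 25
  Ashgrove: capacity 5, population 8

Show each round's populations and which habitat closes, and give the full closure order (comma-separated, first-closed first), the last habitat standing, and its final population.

Round 1: Ashgrove=8 Briarlake=24 Dunmere=25 Fernhollow=13 Greywater=12 Juniper=10 → close Dunmere (overflow 19)
  25÷5 = 5 each, +1 to first 0
Round 2: Ashgrove=13 Briarlake=29 Fernhollow=18 Greywater=17 Juniper=15 → close Briarlake (overflow 19)
  29÷4 = 7 each, +1 to first 1
Round 3: Ashgrove=21 Fernhollow=25 Greywater=24 Juniper=22 → close Fernhollow (overflow 17)
  25÷3 = 8 each, +1 to first 1
Round 4: Ashgrove=30 Greywater=32 Juniper=30 → close Ashgrove (overflow 25)
  30÷2 = 15 each, +1 to first 0
Round 5: Greywater=47 Juniper=45 → close Juniper (overflow 36)
  45÷1 = 45 each, +1 to first 0

Closure order: Dunmere, Briarlake, Fernhollow, Ashgrove, Juniper
Last habitat: Greywater with 92 animals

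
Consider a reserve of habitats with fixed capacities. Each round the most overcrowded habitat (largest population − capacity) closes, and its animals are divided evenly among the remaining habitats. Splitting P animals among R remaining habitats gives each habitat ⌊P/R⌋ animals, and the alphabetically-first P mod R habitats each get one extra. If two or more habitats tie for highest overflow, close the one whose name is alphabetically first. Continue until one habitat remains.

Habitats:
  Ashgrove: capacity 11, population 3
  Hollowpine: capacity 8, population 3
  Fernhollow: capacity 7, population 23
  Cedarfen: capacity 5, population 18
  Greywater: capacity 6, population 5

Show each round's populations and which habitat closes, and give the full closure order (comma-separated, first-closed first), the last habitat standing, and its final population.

Round 1: Ashgrove=3 Cedarfen=18 Fernhollow=23 Greywater=5 Hollowpine=3 → close Fernhollow (overflow 16)
  23÷4 = 5 each, +1 to first 3
Round 2: Ashgrove=9 Cedarfen=24 Greywater=11 Hollowpine=8 → close Cedarfen (overflow 19)
  24÷3 = 8 each, +1 to first 0
Round 3: Ashgrove=17 Greywater=19 Hollowpine=16 → close Greywater (overflow 13)
  19÷2 = 9 each, +1 to first 1
Round 4: Ashgrove=27 Hollowpine=25 → close Hollowpine (overflow 17)
  25÷1 = 25 each, +1 to first 0

Closure order: Fernhollow, Cedarfen, Greywater, Hollowpine
Last habitat: Ashgrove with 52 animals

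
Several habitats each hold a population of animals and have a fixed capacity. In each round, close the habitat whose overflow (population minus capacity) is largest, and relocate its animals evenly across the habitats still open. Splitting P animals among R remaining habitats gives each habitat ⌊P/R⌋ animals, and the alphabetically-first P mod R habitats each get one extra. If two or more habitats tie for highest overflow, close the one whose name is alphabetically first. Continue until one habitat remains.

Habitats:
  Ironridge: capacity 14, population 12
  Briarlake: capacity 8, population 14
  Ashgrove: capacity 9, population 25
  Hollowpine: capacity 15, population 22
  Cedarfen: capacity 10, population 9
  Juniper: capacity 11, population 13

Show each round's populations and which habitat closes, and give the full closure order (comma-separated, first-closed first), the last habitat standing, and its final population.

Round 1: Ashgrove=25 Briarlake=14 Cedarfen=9 Hollowpine=22 Ironridge=12 Juniper=13 → close Ashgrove (overflow 16)
  25÷5 = 5 each, +1 to first 0
Round 2: Briarlake=19 Cedarfen=14 Hollowpine=27 Ironridge=17 Juniper=18 → close Hollowpine (overflow 12)
  27÷4 = 6 each, +1 to first 3
Round 3: Briarlake=26 Cedarfen=21 Ironridge=24 Juniper=24 → close Briarlake (overflow 18)
  26÷3 = 8 each, +1 to first 2
Round 4: Cedarfen=30 Ironridge=33 Juniper=32 → close Juniper (overflow 21)
  32÷2 = 16 each, +1 to first 0
Round 5: Cedarfen=46 Ironridge=49 → close Cedarfen (overflow 36)
  46÷1 = 46 each, +1 to first 0

Closure order: Ashgrove, Hollowpine, Briarlake, Juniper, Cedarfen
Last habitat: Ironridge with 95 animals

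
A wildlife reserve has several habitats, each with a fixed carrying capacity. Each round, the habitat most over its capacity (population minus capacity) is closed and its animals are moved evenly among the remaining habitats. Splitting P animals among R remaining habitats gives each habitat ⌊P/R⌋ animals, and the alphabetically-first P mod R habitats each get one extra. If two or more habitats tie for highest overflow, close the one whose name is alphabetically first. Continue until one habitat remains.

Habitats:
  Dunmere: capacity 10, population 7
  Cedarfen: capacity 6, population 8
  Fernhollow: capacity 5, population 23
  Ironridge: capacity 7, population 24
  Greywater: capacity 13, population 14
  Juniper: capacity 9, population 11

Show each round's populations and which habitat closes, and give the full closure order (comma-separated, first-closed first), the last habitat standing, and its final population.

Closure order: Fernhollow, Ironridge, Cedarfen, Greywater, Juniper
Last habitat: Dunmere with 87 animals

Round 1: Cedarfen=8 Dunmere=7 Fernhollow=23 Greywater=14 Ironridge=24 Juniper=11 → close Fernhollow (overflow 18)
  23÷5 = 4 each, +1 to first 3
Round 2: Cedarfen=13 Dunmere=12 Greywater=19 Ironridge=28 Juniper=15 → close Ironridge (overflow 21)
  28÷4 = 7 each, +1 to first 0
Round 3: Cedarfen=20 Dunmere=19 Greywater=26 Juniper=22 → close Cedarfen (overflow 14)
  20÷3 = 6 each, +1 to first 2
Round 4: Dunmere=26 Greywater=33 Juniper=28 → close Greywater (overflow 20)
  33÷2 = 16 each, +1 to first 1
Round 5: Dunmere=43 Juniper=44 → close Juniper (overflow 35)
  44÷1 = 44 each, +1 to first 0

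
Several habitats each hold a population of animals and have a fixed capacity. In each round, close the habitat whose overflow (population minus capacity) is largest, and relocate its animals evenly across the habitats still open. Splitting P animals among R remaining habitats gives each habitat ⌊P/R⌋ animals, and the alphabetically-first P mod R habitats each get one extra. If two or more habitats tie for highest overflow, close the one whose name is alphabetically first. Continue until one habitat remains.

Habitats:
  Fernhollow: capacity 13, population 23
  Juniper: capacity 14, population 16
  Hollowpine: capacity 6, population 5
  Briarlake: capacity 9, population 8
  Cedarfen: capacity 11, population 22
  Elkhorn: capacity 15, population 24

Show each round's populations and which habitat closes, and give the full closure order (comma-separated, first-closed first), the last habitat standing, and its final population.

Round 1: Briarlake=8 Cedarfen=22 Elkhorn=24 Fernhollow=23 Hollowpine=5 Juniper=16 → close Cedarfen (overflow 11)
  22÷5 = 4 each, +1 to first 2
Round 2: Briarlake=13 Elkhorn=29 Fernhollow=27 Hollowpine=9 Juniper=20 → close Elkhorn (overflow 14)
  29÷4 = 7 each, +1 to first 1
Round 3: Briarlake=21 Fernhollow=34 Hollowpine=16 Juniper=27 → close Fernhollow (overflow 21)
  34÷3 = 11 each, +1 to first 1
Round 4: Briarlake=33 Hollowpine=27 Juniper=38 → close Briarlake (overflow 24)
  33÷2 = 16 each, +1 to first 1
Round 5: Hollowpine=44 Juniper=54 → close Juniper (overflow 40)
  54÷1 = 54 each, +1 to first 0

Closure order: Cedarfen, Elkhorn, Fernhollow, Briarlake, Juniper
Last habitat: Hollowpine with 98 animals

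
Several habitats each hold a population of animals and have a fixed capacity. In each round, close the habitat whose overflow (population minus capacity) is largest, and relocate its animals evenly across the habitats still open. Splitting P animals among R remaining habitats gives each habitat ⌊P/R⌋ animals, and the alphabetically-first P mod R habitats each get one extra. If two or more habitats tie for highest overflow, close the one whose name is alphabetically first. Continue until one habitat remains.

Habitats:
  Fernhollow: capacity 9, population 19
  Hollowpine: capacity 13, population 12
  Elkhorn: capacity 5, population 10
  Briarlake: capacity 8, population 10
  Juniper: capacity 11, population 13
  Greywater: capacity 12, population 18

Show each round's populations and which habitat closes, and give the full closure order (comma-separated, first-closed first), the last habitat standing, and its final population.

Round 1: Briarlake=10 Elkhorn=10 Fernhollow=19 Greywater=18 Hollowpine=12 Juniper=13 → close Fernhollow (overflow 10)
  19÷5 = 3 each, +1 to first 4
Round 2: Briarlake=14 Elkhorn=14 Greywater=22 Hollowpine=16 Juniper=16 → close Greywater (overflow 10)
  22÷4 = 5 each, +1 to first 2
Round 3: Briarlake=20 Elkhorn=20 Hollowpine=21 Juniper=21 → close Elkhorn (overflow 15)
  20÷3 = 6 each, +1 to first 2
Round 4: Briarlake=27 Hollowpine=28 Juniper=27 → close Briarlake (overflow 19)
  27÷2 = 13 each, +1 to first 1
Round 5: Hollowpine=42 Juniper=40 → close Hollowpine (overflow 29)
  42÷1 = 42 each, +1 to first 0

Closure order: Fernhollow, Greywater, Elkhorn, Briarlake, Hollowpine
Last habitat: Juniper with 82 animals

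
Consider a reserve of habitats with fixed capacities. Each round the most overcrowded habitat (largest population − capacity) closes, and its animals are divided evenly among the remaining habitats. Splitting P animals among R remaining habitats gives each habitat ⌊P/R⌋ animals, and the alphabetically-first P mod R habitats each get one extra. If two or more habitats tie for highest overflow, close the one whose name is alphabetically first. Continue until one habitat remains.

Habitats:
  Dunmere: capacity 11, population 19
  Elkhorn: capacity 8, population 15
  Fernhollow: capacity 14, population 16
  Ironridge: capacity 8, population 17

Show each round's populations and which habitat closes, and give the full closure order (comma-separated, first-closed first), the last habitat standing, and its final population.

Round 1: Dunmere=19 Elkhorn=15 Fernhollow=16 Ironridge=17 → close Ironridge (overflow 9)
  17÷3 = 5 each, +1 to first 2
Round 2: Dunmere=25 Elkhorn=21 Fernhollow=21 → close Dunmere (overflow 14)
  25÷2 = 12 each, +1 to first 1
Round 3: Elkhorn=34 Fernhollow=33 → close Elkhorn (overflow 26)
  34÷1 = 34 each, +1 to first 0

Closure order: Ironridge, Dunmere, Elkhorn
Last habitat: Fernhollow with 67 animals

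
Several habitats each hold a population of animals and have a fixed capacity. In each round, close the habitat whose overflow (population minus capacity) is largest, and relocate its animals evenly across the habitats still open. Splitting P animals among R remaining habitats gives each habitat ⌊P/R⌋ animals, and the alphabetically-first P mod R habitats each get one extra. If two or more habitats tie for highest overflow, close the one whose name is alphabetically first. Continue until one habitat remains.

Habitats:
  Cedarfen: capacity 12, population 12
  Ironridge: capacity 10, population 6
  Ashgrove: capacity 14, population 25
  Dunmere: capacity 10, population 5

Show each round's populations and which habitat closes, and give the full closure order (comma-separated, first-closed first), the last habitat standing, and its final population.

Closure order: Ashgrove, Cedarfen, Dunmere
Last habitat: Ironridge with 48 animals

Round 1: Ashgrove=25 Cedarfen=12 Dunmere=5 Ironridge=6 → close Ashgrove (overflow 11)
  25÷3 = 8 each, +1 to first 1
Round 2: Cedarfen=21 Dunmere=13 Ironridge=14 → close Cedarfen (overflow 9)
  21÷2 = 10 each, +1 to first 1
Round 3: Dunmere=24 Ironridge=24 → close Dunmere (overflow 14)
  24÷1 = 24 each, +1 to first 0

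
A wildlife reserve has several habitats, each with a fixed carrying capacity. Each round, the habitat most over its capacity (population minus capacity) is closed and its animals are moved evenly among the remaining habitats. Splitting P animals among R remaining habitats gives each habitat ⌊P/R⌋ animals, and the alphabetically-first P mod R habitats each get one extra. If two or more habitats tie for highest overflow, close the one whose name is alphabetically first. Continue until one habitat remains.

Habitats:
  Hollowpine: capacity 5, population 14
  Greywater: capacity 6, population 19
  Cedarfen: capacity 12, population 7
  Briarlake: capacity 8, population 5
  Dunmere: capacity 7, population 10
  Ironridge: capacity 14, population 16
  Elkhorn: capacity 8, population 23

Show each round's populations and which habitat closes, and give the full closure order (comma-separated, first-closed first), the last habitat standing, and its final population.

Closure order: Elkhorn, Greywater, Hollowpine, Dunmere, Ironridge, Briarlake
Last habitat: Cedarfen with 94 animals

Round 1: Briarlake=5 Cedarfen=7 Dunmere=10 Elkhorn=23 Greywater=19 Hollowpine=14 Ironridge=16 → close Elkhorn (overflow 15)
  23÷6 = 3 each, +1 to first 5
Round 2: Briarlake=9 Cedarfen=11 Dunmere=14 Greywater=23 Hollowpine=18 Ironridge=19 → close Greywater (overflow 17)
  23÷5 = 4 each, +1 to first 3
Round 3: Briarlake=14 Cedarfen=16 Dunmere=19 Hollowpine=22 Ironridge=23 → close Hollowpine (overflow 17)
  22÷4 = 5 each, +1 to first 2
Round 4: Briarlake=20 Cedarfen=22 Dunmere=24 Ironridge=28 → close Dunmere (overflow 17)
  24÷3 = 8 each, +1 to first 0
Round 5: Briarlake=28 Cedarfen=30 Ironridge=36 → close Ironridge (overflow 22)
  36÷2 = 18 each, +1 to first 0
Round 6: Briarlake=46 Cedarfen=48 → close Briarlake (overflow 38)
  46÷1 = 46 each, +1 to first 0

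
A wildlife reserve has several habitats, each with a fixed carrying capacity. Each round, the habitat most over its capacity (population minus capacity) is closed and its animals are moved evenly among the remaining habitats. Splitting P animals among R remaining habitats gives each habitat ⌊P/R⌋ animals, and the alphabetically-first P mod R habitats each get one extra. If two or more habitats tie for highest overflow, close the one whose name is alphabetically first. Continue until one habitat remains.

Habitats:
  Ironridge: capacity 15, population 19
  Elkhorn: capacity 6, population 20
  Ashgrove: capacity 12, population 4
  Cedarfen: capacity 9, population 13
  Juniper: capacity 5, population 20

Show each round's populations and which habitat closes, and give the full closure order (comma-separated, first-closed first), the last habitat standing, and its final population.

Round 1: Ashgrove=4 Cedarfen=13 Elkhorn=20 Ironridge=19 Juniper=20 → close Juniper (overflow 15)
  20÷4 = 5 each, +1 to first 0
Round 2: Ashgrove=9 Cedarfen=18 Elkhorn=25 Ironridge=24 → close Elkhorn (overflow 19)
  25÷3 = 8 each, +1 to first 1
Round 3: Ashgrove=18 Cedarfen=26 Ironridge=32 → close Cedarfen (overflow 17)
  26÷2 = 13 each, +1 to first 0
Round 4: Ashgrove=31 Ironridge=45 → close Ironridge (overflow 30)
  45÷1 = 45 each, +1 to first 0

Closure order: Juniper, Elkhorn, Cedarfen, Ironridge
Last habitat: Ashgrove with 76 animals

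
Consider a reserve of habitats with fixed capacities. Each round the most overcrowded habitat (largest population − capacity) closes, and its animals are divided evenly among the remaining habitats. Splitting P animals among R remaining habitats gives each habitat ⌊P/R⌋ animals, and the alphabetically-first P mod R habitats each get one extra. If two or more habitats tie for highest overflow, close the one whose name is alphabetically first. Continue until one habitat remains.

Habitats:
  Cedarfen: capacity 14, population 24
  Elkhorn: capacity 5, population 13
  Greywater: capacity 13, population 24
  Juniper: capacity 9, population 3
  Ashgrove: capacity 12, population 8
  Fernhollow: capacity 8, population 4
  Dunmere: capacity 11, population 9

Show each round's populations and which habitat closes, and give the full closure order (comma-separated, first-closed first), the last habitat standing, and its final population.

Round 1: Ashgrove=8 Cedarfen=24 Dunmere=9 Elkhorn=13 Fernhollow=4 Greywater=24 Juniper=3 → close Greywater (overflow 11)
  24÷6 = 4 each, +1 to first 0
Round 2: Ashgrove=12 Cedarfen=28 Dunmere=13 Elkhorn=17 Fernhollow=8 Juniper=7 → close Cedarfen (overflow 14)
  28÷5 = 5 each, +1 to first 3
Round 3: Ashgrove=18 Dunmere=19 Elkhorn=23 Fernhollow=13 Juniper=12 → close Elkhorn (overflow 18)
  23÷4 = 5 each, +1 to first 3
Round 4: Ashgrove=24 Dunmere=25 Fernhollow=19 Juniper=17 → close Dunmere (overflow 14)
  25÷3 = 8 each, +1 to first 1
Round 5: Ashgrove=33 Fernhollow=27 Juniper=25 → close Ashgrove (overflow 21)
  33÷2 = 16 each, +1 to first 1
Round 6: Fernhollow=44 Juniper=41 → close Fernhollow (overflow 36)
  44÷1 = 44 each, +1 to first 0

Closure order: Greywater, Cedarfen, Elkhorn, Dunmere, Ashgrove, Fernhollow
Last habitat: Juniper with 85 animals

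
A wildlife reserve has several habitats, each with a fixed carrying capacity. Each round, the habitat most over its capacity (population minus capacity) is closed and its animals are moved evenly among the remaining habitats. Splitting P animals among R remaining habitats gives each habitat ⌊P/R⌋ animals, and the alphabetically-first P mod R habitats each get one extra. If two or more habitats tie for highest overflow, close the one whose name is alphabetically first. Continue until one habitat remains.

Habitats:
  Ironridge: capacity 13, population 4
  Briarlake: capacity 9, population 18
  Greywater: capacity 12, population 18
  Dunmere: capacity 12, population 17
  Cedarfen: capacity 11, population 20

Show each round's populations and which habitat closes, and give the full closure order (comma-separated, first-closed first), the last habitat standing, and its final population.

Closure order: Briarlake, Cedarfen, Dunmere, Greywater
Last habitat: Ironridge with 77 animals

Round 1: Briarlake=18 Cedarfen=20 Dunmere=17 Greywater=18 Ironridge=4 → close Briarlake (overflow 9)
  18÷4 = 4 each, +1 to first 2
Round 2: Cedarfen=25 Dunmere=22 Greywater=22 Ironridge=8 → close Cedarfen (overflow 14)
  25÷3 = 8 each, +1 to first 1
Round 3: Dunmere=31 Greywater=30 Ironridge=16 → close Dunmere (overflow 19)
  31÷2 = 15 each, +1 to first 1
Round 4: Greywater=46 Ironridge=31 → close Greywater (overflow 34)
  46÷1 = 46 each, +1 to first 0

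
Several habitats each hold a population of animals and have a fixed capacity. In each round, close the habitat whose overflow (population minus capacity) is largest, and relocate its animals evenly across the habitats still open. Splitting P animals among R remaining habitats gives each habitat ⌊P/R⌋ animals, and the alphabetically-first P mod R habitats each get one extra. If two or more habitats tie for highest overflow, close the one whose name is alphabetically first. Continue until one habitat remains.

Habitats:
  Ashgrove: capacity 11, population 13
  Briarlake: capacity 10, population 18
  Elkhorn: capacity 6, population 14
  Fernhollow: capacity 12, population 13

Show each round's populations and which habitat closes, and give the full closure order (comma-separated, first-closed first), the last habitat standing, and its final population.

Round 1: Ashgrove=13 Briarlake=18 Elkhorn=14 Fernhollow=13 → close Briarlake (overflow 8)
  18÷3 = 6 each, +1 to first 0
Round 2: Ashgrove=19 Elkhorn=20 Fernhollow=19 → close Elkhorn (overflow 14)
  20÷2 = 10 each, +1 to first 0
Round 3: Ashgrove=29 Fernhollow=29 → close Ashgrove (overflow 18)
  29÷1 = 29 each, +1 to first 0

Closure order: Briarlake, Elkhorn, Ashgrove
Last habitat: Fernhollow with 58 animals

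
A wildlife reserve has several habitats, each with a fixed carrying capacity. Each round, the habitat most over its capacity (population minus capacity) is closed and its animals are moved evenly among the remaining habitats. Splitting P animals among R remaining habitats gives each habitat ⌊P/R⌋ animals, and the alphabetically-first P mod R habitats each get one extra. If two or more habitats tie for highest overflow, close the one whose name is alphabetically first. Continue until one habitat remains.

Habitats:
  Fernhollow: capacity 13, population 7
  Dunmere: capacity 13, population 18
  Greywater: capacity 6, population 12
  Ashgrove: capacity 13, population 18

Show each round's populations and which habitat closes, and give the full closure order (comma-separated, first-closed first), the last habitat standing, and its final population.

Closure order: Greywater, Ashgrove, Dunmere
Last habitat: Fernhollow with 55 animals

Round 1: Ashgrove=18 Dunmere=18 Fernhollow=7 Greywater=12 → close Greywater (overflow 6)
  12÷3 = 4 each, +1 to first 0
Round 2: Ashgrove=22 Dunmere=22 Fernhollow=11 → close Ashgrove (overflow 9)
  22÷2 = 11 each, +1 to first 0
Round 3: Dunmere=33 Fernhollow=22 → close Dunmere (overflow 20)
  33÷1 = 33 each, +1 to first 0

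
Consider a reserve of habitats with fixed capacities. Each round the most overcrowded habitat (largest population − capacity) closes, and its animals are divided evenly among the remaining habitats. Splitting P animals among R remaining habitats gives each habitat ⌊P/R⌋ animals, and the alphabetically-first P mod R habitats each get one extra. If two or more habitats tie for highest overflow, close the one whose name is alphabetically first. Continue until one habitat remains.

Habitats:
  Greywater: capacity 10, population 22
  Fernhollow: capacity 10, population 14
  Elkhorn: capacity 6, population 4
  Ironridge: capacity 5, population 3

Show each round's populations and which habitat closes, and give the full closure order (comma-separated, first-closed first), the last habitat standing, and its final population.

Closure order: Greywater, Fernhollow, Elkhorn
Last habitat: Ironridge with 43 animals

Round 1: Elkhorn=4 Fernhollow=14 Greywater=22 Ironridge=3 → close Greywater (overflow 12)
  22÷3 = 7 each, +1 to first 1
Round 2: Elkhorn=12 Fernhollow=21 Ironridge=10 → close Fernhollow (overflow 11)
  21÷2 = 10 each, +1 to first 1
Round 3: Elkhorn=23 Ironridge=20 → close Elkhorn (overflow 17)
  23÷1 = 23 each, +1 to first 0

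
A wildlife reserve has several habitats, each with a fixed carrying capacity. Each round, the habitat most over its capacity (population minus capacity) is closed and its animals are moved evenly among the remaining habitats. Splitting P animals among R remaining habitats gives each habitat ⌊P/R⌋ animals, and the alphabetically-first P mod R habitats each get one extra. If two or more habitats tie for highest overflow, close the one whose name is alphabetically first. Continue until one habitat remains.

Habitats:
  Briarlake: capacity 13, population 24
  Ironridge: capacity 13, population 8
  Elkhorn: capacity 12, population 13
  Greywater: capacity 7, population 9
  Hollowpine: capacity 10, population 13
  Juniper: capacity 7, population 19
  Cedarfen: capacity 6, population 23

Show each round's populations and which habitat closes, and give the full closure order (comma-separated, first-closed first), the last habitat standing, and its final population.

Closure order: Cedarfen, Briarlake, Juniper, Hollowpine, Greywater, Elkhorn
Last habitat: Ironridge with 109 animals

Round 1: Briarlake=24 Cedarfen=23 Elkhorn=13 Greywater=9 Hollowpine=13 Ironridge=8 Juniper=19 → close Cedarfen (overflow 17)
  23÷6 = 3 each, +1 to first 5
Round 2: Briarlake=28 Elkhorn=17 Greywater=13 Hollowpine=17 Ironridge=12 Juniper=22 → close Briarlake (overflow 15)
  28÷5 = 5 each, +1 to first 3
Round 3: Elkhorn=23 Greywater=19 Hollowpine=23 Ironridge=17 Juniper=27 → close Juniper (overflow 20)
  27÷4 = 6 each, +1 to first 3
Round 4: Elkhorn=30 Greywater=26 Hollowpine=30 Ironridge=23 → close Hollowpine (overflow 20)
  30÷3 = 10 each, +1 to first 0
Round 5: Elkhorn=40 Greywater=36 Ironridge=33 → close Greywater (overflow 29)
  36÷2 = 18 each, +1 to first 0
Round 6: Elkhorn=58 Ironridge=51 → close Elkhorn (overflow 46)
  58÷1 = 58 each, +1 to first 0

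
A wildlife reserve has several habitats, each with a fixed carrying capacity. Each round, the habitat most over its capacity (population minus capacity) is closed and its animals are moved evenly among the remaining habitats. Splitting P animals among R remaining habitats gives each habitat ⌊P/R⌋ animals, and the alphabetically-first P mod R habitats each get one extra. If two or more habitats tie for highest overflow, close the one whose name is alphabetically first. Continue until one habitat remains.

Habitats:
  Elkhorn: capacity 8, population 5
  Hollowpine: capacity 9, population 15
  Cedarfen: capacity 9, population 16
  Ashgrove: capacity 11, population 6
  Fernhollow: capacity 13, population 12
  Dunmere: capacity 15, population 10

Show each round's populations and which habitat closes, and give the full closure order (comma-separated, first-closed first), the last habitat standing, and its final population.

Round 1: Ashgrove=6 Cedarfen=16 Dunmere=10 Elkhorn=5 Fernhollow=12 Hollowpine=15 → close Cedarfen (overflow 7)
  16÷5 = 3 each, +1 to first 1
Round 2: Ashgrove=10 Dunmere=13 Elkhorn=8 Fernhollow=15 Hollowpine=18 → close Hollowpine (overflow 9)
  18÷4 = 4 each, +1 to first 2
Round 3: Ashgrove=15 Dunmere=18 Elkhorn=12 Fernhollow=19 → close Fernhollow (overflow 6)
  19÷3 = 6 each, +1 to first 1
Round 4: Ashgrove=22 Dunmere=24 Elkhorn=18 → close Ashgrove (overflow 11)
  22÷2 = 11 each, +1 to first 0
Round 5: Dunmere=35 Elkhorn=29 → close Elkhorn (overflow 21)
  29÷1 = 29 each, +1 to first 0

Closure order: Cedarfen, Hollowpine, Fernhollow, Ashgrove, Elkhorn
Last habitat: Dunmere with 64 animals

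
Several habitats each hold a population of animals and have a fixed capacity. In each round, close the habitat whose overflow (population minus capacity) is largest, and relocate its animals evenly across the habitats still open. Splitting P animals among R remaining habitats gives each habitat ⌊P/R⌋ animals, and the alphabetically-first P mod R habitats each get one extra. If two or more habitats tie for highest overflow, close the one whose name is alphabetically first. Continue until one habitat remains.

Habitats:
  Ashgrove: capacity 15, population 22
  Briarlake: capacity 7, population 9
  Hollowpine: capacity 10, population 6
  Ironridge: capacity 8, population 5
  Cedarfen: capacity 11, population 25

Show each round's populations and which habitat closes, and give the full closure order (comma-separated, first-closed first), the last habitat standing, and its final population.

Round 1: Ashgrove=22 Briarlake=9 Cedarfen=25 Hollowpine=6 Ironridge=5 → close Cedarfen (overflow 14)
  25÷4 = 6 each, +1 to first 1
Round 2: Ashgrove=29 Briarlake=15 Hollowpine=12 Ironridge=11 → close Ashgrove (overflow 14)
  29÷3 = 9 each, +1 to first 2
Round 3: Briarlake=25 Hollowpine=22 Ironridge=20 → close Briarlake (overflow 18)
  25÷2 = 12 each, +1 to first 1
Round 4: Hollowpine=35 Ironridge=32 → close Hollowpine (overflow 25)
  35÷1 = 35 each, +1 to first 0

Closure order: Cedarfen, Ashgrove, Briarlake, Hollowpine
Last habitat: Ironridge with 67 animals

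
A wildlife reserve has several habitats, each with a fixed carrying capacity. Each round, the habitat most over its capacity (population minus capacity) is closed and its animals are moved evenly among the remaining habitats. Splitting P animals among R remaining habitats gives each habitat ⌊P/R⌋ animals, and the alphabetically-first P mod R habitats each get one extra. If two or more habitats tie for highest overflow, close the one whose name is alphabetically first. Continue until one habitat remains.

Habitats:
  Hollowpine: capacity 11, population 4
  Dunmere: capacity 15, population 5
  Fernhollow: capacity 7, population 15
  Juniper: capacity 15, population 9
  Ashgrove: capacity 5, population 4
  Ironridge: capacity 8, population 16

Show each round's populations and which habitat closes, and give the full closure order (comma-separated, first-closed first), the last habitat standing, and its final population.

Closure order: Fernhollow, Ironridge, Ashgrove, Hollowpine, Juniper
Last habitat: Dunmere with 53 animals

Round 1: Ashgrove=4 Dunmere=5 Fernhollow=15 Hollowpine=4 Ironridge=16 Juniper=9 → close Fernhollow (overflow 8)
  15÷5 = 3 each, +1 to first 0
Round 2: Ashgrove=7 Dunmere=8 Hollowpine=7 Ironridge=19 Juniper=12 → close Ironridge (overflow 11)
  19÷4 = 4 each, +1 to first 3
Round 3: Ashgrove=12 Dunmere=13 Hollowpine=12 Juniper=16 → close Ashgrove (overflow 7)
  12÷3 = 4 each, +1 to first 0
Round 4: Dunmere=17 Hollowpine=16 Juniper=20 → close Hollowpine (overflow 5)
  16÷2 = 8 each, +1 to first 0
Round 5: Dunmere=25 Juniper=28 → close Juniper (overflow 13)
  28÷1 = 28 each, +1 to first 0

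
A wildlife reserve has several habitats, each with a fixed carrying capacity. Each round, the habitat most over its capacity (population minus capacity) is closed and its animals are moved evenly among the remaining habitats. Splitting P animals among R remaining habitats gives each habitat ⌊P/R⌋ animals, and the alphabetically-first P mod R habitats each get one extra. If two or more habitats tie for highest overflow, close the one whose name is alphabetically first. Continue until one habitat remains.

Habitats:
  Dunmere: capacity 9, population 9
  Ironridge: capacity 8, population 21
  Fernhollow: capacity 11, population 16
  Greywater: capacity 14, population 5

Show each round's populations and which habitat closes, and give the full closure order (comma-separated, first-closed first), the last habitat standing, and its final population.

Round 1: Dunmere=9 Fernhollow=16 Greywater=5 Ironridge=21 → close Ironridge (overflow 13)
  21÷3 = 7 each, +1 to first 0
Round 2: Dunmere=16 Fernhollow=23 Greywater=12 → close Fernhollow (overflow 12)
  23÷2 = 11 each, +1 to first 1
Round 3: Dunmere=28 Greywater=23 → close Dunmere (overflow 19)
  28÷1 = 28 each, +1 to first 0

Closure order: Ironridge, Fernhollow, Dunmere
Last habitat: Greywater with 51 animals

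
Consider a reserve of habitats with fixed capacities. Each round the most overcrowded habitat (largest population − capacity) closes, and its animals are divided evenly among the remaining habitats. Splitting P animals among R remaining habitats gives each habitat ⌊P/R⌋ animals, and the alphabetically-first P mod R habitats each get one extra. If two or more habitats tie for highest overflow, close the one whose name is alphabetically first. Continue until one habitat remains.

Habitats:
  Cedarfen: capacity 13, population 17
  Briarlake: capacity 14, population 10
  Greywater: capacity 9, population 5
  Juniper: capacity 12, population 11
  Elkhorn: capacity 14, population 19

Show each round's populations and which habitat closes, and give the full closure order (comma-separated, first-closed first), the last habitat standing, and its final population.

Round 1: Briarlake=10 Cedarfen=17 Elkhorn=19 Greywater=5 Juniper=11 → close Elkhorn (overflow 5)
  19÷4 = 4 each, +1 to first 3
Round 2: Briarlake=15 Cedarfen=22 Greywater=10 Juniper=15 → close Cedarfen (overflow 9)
  22÷3 = 7 each, +1 to first 1
Round 3: Briarlake=23 Greywater=17 Juniper=22 → close Juniper (overflow 10)
  22÷2 = 11 each, +1 to first 0
Round 4: Briarlake=34 Greywater=28 → close Briarlake (overflow 20)
  34÷1 = 34 each, +1 to first 0

Closure order: Elkhorn, Cedarfen, Juniper, Briarlake
Last habitat: Greywater with 62 animals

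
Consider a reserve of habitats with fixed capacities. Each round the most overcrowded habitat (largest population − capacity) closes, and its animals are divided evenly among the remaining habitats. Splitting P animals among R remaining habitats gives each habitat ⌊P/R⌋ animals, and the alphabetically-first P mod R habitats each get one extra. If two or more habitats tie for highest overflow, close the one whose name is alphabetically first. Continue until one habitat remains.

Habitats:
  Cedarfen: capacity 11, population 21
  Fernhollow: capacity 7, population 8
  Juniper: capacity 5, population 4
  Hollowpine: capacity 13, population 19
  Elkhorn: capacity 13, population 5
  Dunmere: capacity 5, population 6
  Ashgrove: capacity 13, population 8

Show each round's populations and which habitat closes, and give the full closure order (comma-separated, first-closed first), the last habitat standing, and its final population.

Closure order: Cedarfen, Hollowpine, Dunmere, Fernhollow, Ashgrove, Juniper
Last habitat: Elkhorn with 71 animals

Round 1: Ashgrove=8 Cedarfen=21 Dunmere=6 Elkhorn=5 Fernhollow=8 Hollowpine=19 Juniper=4 → close Cedarfen (overflow 10)
  21÷6 = 3 each, +1 to first 3
Round 2: Ashgrove=12 Dunmere=10 Elkhorn=9 Fernhollow=11 Hollowpine=22 Juniper=7 → close Hollowpine (overflow 9)
  22÷5 = 4 each, +1 to first 2
Round 3: Ashgrove=17 Dunmere=15 Elkhorn=13 Fernhollow=15 Juniper=11 → close Dunmere (overflow 10)
  15÷4 = 3 each, +1 to first 3
Round 4: Ashgrove=21 Elkhorn=17 Fernhollow=19 Juniper=14 → close Fernhollow (overflow 12)
  19÷3 = 6 each, +1 to first 1
Round 5: Ashgrove=28 Elkhorn=23 Juniper=20 → close Ashgrove (overflow 15)
  28÷2 = 14 each, +1 to first 0
Round 6: Elkhorn=37 Juniper=34 → close Juniper (overflow 29)
  34÷1 = 34 each, +1 to first 0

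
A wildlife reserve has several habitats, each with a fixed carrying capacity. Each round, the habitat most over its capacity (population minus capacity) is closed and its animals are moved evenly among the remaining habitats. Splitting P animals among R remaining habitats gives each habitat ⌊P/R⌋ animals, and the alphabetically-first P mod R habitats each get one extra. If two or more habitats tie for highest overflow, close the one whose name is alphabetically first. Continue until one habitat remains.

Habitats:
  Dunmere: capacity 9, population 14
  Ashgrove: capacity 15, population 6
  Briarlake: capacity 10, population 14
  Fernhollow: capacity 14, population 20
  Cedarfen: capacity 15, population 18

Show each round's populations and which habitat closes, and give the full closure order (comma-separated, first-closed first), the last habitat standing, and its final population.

Closure order: Fernhollow, Dunmere, Briarlake, Cedarfen
Last habitat: Ashgrove with 72 animals

Round 1: Ashgrove=6 Briarlake=14 Cedarfen=18 Dunmere=14 Fernhollow=20 → close Fernhollow (overflow 6)
  20÷4 = 5 each, +1 to first 0
Round 2: Ashgrove=11 Briarlake=19 Cedarfen=23 Dunmere=19 → close Dunmere (overflow 10)
  19÷3 = 6 each, +1 to first 1
Round 3: Ashgrove=18 Briarlake=25 Cedarfen=29 → close Briarlake (overflow 15)
  25÷2 = 12 each, +1 to first 1
Round 4: Ashgrove=31 Cedarfen=41 → close Cedarfen (overflow 26)
  41÷1 = 41 each, +1 to first 0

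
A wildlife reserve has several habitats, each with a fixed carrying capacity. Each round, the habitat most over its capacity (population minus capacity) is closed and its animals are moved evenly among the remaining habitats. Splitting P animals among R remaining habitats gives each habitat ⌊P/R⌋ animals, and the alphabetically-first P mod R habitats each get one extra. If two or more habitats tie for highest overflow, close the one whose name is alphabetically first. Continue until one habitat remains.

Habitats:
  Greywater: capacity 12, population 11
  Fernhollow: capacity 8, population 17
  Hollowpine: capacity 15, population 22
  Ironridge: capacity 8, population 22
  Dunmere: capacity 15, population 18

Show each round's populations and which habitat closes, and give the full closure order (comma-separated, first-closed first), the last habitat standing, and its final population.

Round 1: Dunmere=18 Fernhollow=17 Greywater=11 Hollowpine=22 Ironridge=22 → close Ironridge (overflow 14)
  22÷4 = 5 each, +1 to first 2
Round 2: Dunmere=24 Fernhollow=23 Greywater=16 Hollowpine=27 → close Fernhollow (overflow 15)
  23÷3 = 7 each, +1 to first 2
Round 3: Dunmere=32 Greywater=24 Hollowpine=34 → close Hollowpine (overflow 19)
  34÷2 = 17 each, +1 to first 0
Round 4: Dunmere=49 Greywater=41 → close Dunmere (overflow 34)
  49÷1 = 49 each, +1 to first 0

Closure order: Ironridge, Fernhollow, Hollowpine, Dunmere
Last habitat: Greywater with 90 animals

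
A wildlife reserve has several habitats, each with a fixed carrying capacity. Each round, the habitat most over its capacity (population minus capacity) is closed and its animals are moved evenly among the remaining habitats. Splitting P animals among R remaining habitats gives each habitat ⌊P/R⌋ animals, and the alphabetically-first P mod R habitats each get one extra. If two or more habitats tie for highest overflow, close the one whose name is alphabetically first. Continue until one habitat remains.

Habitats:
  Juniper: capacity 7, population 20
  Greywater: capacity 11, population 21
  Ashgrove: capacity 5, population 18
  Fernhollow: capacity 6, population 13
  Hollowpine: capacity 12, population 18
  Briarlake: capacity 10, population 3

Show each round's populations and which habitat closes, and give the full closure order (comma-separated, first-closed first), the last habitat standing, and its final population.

Closure order: Ashgrove, Juniper, Greywater, Fernhollow, Hollowpine
Last habitat: Briarlake with 93 animals

Round 1: Ashgrove=18 Briarlake=3 Fernhollow=13 Greywater=21 Hollowpine=18 Juniper=20 → close Ashgrove (overflow 13)
  18÷5 = 3 each, +1 to first 3
Round 2: Briarlake=7 Fernhollow=17 Greywater=25 Hollowpine=21 Juniper=23 → close Juniper (overflow 16)
  23÷4 = 5 each, +1 to first 3
Round 3: Briarlake=13 Fernhollow=23 Greywater=31 Hollowpine=26 → close Greywater (overflow 20)
  31÷3 = 10 each, +1 to first 1
Round 4: Briarlake=24 Fernhollow=33 Hollowpine=36 → close Fernhollow (overflow 27)
  33÷2 = 16 each, +1 to first 1
Round 5: Briarlake=41 Hollowpine=52 → close Hollowpine (overflow 40)
  52÷1 = 52 each, +1 to first 0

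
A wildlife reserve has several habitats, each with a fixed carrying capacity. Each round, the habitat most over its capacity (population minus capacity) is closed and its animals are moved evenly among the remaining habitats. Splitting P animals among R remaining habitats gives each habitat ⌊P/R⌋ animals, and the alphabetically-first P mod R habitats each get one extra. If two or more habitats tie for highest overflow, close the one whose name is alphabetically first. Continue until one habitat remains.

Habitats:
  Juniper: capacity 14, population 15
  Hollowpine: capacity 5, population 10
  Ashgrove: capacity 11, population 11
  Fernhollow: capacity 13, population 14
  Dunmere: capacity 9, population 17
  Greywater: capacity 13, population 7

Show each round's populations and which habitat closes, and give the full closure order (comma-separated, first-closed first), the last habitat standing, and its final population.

Closure order: Dunmere, Hollowpine, Ashgrove, Fernhollow, Juniper
Last habitat: Greywater with 74 animals

Round 1: Ashgrove=11 Dunmere=17 Fernhollow=14 Greywater=7 Hollowpine=10 Juniper=15 → close Dunmere (overflow 8)
  17÷5 = 3 each, +1 to first 2
Round 2: Ashgrove=15 Fernhollow=18 Greywater=10 Hollowpine=13 Juniper=18 → close Hollowpine (overflow 8)
  13÷4 = 3 each, +1 to first 1
Round 3: Ashgrove=19 Fernhollow=21 Greywater=13 Juniper=21 → close Ashgrove (overflow 8)
  19÷3 = 6 each, +1 to first 1
Round 4: Fernhollow=28 Greywater=19 Juniper=27 → close Fernhollow (overflow 15)
  28÷2 = 14 each, +1 to first 0
Round 5: Greywater=33 Juniper=41 → close Juniper (overflow 27)
  41÷1 = 41 each, +1 to first 0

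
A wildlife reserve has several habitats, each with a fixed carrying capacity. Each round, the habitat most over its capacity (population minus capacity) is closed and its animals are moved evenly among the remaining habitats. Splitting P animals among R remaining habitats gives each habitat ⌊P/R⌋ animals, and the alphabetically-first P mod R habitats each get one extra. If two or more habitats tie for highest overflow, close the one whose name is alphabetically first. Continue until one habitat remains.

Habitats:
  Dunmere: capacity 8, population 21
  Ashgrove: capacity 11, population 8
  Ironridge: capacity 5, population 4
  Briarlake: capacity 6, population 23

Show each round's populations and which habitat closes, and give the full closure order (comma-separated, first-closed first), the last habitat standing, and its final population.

Round 1: Ashgrove=8 Briarlake=23 Dunmere=21 Ironridge=4 → close Briarlake (overflow 17)
  23÷3 = 7 each, +1 to first 2
Round 2: Ashgrove=16 Dunmere=29 Ironridge=11 → close Dunmere (overflow 21)
  29÷2 = 14 each, +1 to first 1
Round 3: Ashgrove=31 Ironridge=25 → close Ashgrove (overflow 20)
  31÷1 = 31 each, +1 to first 0

Closure order: Briarlake, Dunmere, Ashgrove
Last habitat: Ironridge with 56 animals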